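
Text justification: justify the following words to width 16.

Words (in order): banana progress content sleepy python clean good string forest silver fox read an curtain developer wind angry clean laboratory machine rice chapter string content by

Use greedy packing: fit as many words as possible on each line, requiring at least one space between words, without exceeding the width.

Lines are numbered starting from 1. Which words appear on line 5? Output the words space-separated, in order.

Answer: forest silver

Derivation:
Line 1: ['banana', 'progress'] (min_width=15, slack=1)
Line 2: ['content', 'sleepy'] (min_width=14, slack=2)
Line 3: ['python', 'clean'] (min_width=12, slack=4)
Line 4: ['good', 'string'] (min_width=11, slack=5)
Line 5: ['forest', 'silver'] (min_width=13, slack=3)
Line 6: ['fox', 'read', 'an'] (min_width=11, slack=5)
Line 7: ['curtain'] (min_width=7, slack=9)
Line 8: ['developer', 'wind'] (min_width=14, slack=2)
Line 9: ['angry', 'clean'] (min_width=11, slack=5)
Line 10: ['laboratory'] (min_width=10, slack=6)
Line 11: ['machine', 'rice'] (min_width=12, slack=4)
Line 12: ['chapter', 'string'] (min_width=14, slack=2)
Line 13: ['content', 'by'] (min_width=10, slack=6)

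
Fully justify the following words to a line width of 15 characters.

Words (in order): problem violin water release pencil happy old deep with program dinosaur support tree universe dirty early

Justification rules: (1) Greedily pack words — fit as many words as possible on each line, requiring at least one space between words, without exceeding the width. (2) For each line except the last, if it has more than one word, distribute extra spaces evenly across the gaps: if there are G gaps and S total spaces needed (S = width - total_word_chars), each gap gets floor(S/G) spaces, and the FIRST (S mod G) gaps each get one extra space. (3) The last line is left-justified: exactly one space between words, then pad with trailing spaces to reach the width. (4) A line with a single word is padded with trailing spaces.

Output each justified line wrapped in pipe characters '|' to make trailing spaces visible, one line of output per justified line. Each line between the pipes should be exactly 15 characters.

Answer: |problem  violin|
|water   release|
|pencil    happy|
|old  deep  with|
|program        |
|dinosaur       |
|support    tree|
|universe  dirty|
|early          |

Derivation:
Line 1: ['problem', 'violin'] (min_width=14, slack=1)
Line 2: ['water', 'release'] (min_width=13, slack=2)
Line 3: ['pencil', 'happy'] (min_width=12, slack=3)
Line 4: ['old', 'deep', 'with'] (min_width=13, slack=2)
Line 5: ['program'] (min_width=7, slack=8)
Line 6: ['dinosaur'] (min_width=8, slack=7)
Line 7: ['support', 'tree'] (min_width=12, slack=3)
Line 8: ['universe', 'dirty'] (min_width=14, slack=1)
Line 9: ['early'] (min_width=5, slack=10)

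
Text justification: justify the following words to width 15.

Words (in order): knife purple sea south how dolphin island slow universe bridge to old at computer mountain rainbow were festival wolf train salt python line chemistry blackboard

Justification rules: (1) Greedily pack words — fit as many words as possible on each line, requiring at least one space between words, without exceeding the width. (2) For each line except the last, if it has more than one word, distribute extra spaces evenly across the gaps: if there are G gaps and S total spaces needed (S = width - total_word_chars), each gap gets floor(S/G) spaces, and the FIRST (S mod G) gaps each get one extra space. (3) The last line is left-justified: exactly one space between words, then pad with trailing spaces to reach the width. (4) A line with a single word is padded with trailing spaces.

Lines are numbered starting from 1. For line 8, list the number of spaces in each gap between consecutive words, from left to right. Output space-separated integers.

Answer: 4

Derivation:
Line 1: ['knife', 'purple'] (min_width=12, slack=3)
Line 2: ['sea', 'south', 'how'] (min_width=13, slack=2)
Line 3: ['dolphin', 'island'] (min_width=14, slack=1)
Line 4: ['slow', 'universe'] (min_width=13, slack=2)
Line 5: ['bridge', 'to', 'old'] (min_width=13, slack=2)
Line 6: ['at', 'computer'] (min_width=11, slack=4)
Line 7: ['mountain'] (min_width=8, slack=7)
Line 8: ['rainbow', 'were'] (min_width=12, slack=3)
Line 9: ['festival', 'wolf'] (min_width=13, slack=2)
Line 10: ['train', 'salt'] (min_width=10, slack=5)
Line 11: ['python', 'line'] (min_width=11, slack=4)
Line 12: ['chemistry'] (min_width=9, slack=6)
Line 13: ['blackboard'] (min_width=10, slack=5)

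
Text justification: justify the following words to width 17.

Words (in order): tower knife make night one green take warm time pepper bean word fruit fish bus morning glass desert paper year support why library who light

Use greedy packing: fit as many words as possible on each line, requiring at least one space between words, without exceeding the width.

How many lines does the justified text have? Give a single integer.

Line 1: ['tower', 'knife', 'make'] (min_width=16, slack=1)
Line 2: ['night', 'one', 'green'] (min_width=15, slack=2)
Line 3: ['take', 'warm', 'time'] (min_width=14, slack=3)
Line 4: ['pepper', 'bean', 'word'] (min_width=16, slack=1)
Line 5: ['fruit', 'fish', 'bus'] (min_width=14, slack=3)
Line 6: ['morning', 'glass'] (min_width=13, slack=4)
Line 7: ['desert', 'paper', 'year'] (min_width=17, slack=0)
Line 8: ['support', 'why'] (min_width=11, slack=6)
Line 9: ['library', 'who', 'light'] (min_width=17, slack=0)
Total lines: 9

Answer: 9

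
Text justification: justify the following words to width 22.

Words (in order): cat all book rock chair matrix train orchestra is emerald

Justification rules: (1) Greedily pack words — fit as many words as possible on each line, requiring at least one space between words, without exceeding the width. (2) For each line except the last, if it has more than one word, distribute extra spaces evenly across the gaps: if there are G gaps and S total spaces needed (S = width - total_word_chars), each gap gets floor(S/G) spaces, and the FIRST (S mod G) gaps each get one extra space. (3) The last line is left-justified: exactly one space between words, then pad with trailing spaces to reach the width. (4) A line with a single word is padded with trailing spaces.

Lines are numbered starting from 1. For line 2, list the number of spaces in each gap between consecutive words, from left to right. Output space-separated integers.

Line 1: ['cat', 'all', 'book', 'rock'] (min_width=17, slack=5)
Line 2: ['chair', 'matrix', 'train'] (min_width=18, slack=4)
Line 3: ['orchestra', 'is', 'emerald'] (min_width=20, slack=2)

Answer: 3 3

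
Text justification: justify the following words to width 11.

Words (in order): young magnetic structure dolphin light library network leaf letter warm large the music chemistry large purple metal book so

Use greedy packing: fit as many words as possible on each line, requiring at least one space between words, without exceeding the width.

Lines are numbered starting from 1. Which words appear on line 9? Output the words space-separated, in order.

Line 1: ['young'] (min_width=5, slack=6)
Line 2: ['magnetic'] (min_width=8, slack=3)
Line 3: ['structure'] (min_width=9, slack=2)
Line 4: ['dolphin'] (min_width=7, slack=4)
Line 5: ['light'] (min_width=5, slack=6)
Line 6: ['library'] (min_width=7, slack=4)
Line 7: ['network'] (min_width=7, slack=4)
Line 8: ['leaf', 'letter'] (min_width=11, slack=0)
Line 9: ['warm', 'large'] (min_width=10, slack=1)
Line 10: ['the', 'music'] (min_width=9, slack=2)
Line 11: ['chemistry'] (min_width=9, slack=2)
Line 12: ['large'] (min_width=5, slack=6)
Line 13: ['purple'] (min_width=6, slack=5)
Line 14: ['metal', 'book'] (min_width=10, slack=1)
Line 15: ['so'] (min_width=2, slack=9)

Answer: warm large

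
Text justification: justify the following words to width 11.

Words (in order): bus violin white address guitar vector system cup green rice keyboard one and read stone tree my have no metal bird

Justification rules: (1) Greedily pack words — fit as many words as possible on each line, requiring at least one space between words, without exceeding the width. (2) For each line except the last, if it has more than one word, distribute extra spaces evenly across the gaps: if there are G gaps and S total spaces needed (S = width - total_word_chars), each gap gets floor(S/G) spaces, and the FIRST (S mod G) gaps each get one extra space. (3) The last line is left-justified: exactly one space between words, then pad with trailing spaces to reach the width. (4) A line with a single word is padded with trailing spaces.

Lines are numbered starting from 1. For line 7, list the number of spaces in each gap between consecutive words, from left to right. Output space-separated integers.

Line 1: ['bus', 'violin'] (min_width=10, slack=1)
Line 2: ['white'] (min_width=5, slack=6)
Line 3: ['address'] (min_width=7, slack=4)
Line 4: ['guitar'] (min_width=6, slack=5)
Line 5: ['vector'] (min_width=6, slack=5)
Line 6: ['system', 'cup'] (min_width=10, slack=1)
Line 7: ['green', 'rice'] (min_width=10, slack=1)
Line 8: ['keyboard'] (min_width=8, slack=3)
Line 9: ['one', 'and'] (min_width=7, slack=4)
Line 10: ['read', 'stone'] (min_width=10, slack=1)
Line 11: ['tree', 'my'] (min_width=7, slack=4)
Line 12: ['have', 'no'] (min_width=7, slack=4)
Line 13: ['metal', 'bird'] (min_width=10, slack=1)

Answer: 2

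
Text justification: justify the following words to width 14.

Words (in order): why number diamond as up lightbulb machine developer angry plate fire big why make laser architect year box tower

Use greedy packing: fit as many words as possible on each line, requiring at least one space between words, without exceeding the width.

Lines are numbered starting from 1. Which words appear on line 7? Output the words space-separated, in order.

Line 1: ['why', 'number'] (min_width=10, slack=4)
Line 2: ['diamond', 'as', 'up'] (min_width=13, slack=1)
Line 3: ['lightbulb'] (min_width=9, slack=5)
Line 4: ['machine'] (min_width=7, slack=7)
Line 5: ['developer'] (min_width=9, slack=5)
Line 6: ['angry', 'plate'] (min_width=11, slack=3)
Line 7: ['fire', 'big', 'why'] (min_width=12, slack=2)
Line 8: ['make', 'laser'] (min_width=10, slack=4)
Line 9: ['architect', 'year'] (min_width=14, slack=0)
Line 10: ['box', 'tower'] (min_width=9, slack=5)

Answer: fire big why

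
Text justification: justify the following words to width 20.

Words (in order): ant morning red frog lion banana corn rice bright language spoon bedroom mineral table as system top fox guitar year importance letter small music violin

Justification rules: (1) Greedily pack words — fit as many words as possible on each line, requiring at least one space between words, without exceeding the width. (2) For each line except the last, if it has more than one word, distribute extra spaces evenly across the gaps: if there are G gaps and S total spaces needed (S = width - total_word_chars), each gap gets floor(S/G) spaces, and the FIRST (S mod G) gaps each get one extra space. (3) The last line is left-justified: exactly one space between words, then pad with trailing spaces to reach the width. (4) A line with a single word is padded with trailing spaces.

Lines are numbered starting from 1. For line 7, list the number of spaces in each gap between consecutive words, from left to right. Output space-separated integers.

Answer: 10

Derivation:
Line 1: ['ant', 'morning', 'red', 'frog'] (min_width=20, slack=0)
Line 2: ['lion', 'banana', 'corn'] (min_width=16, slack=4)
Line 3: ['rice', 'bright', 'language'] (min_width=20, slack=0)
Line 4: ['spoon', 'bedroom'] (min_width=13, slack=7)
Line 5: ['mineral', 'table', 'as'] (min_width=16, slack=4)
Line 6: ['system', 'top', 'fox'] (min_width=14, slack=6)
Line 7: ['guitar', 'year'] (min_width=11, slack=9)
Line 8: ['importance', 'letter'] (min_width=17, slack=3)
Line 9: ['small', 'music', 'violin'] (min_width=18, slack=2)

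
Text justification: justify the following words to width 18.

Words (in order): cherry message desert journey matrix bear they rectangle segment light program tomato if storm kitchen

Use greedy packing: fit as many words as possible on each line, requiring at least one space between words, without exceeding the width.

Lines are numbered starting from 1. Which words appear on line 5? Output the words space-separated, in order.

Line 1: ['cherry', 'message'] (min_width=14, slack=4)
Line 2: ['desert', 'journey'] (min_width=14, slack=4)
Line 3: ['matrix', 'bear', 'they'] (min_width=16, slack=2)
Line 4: ['rectangle', 'segment'] (min_width=17, slack=1)
Line 5: ['light', 'program'] (min_width=13, slack=5)
Line 6: ['tomato', 'if', 'storm'] (min_width=15, slack=3)
Line 7: ['kitchen'] (min_width=7, slack=11)

Answer: light program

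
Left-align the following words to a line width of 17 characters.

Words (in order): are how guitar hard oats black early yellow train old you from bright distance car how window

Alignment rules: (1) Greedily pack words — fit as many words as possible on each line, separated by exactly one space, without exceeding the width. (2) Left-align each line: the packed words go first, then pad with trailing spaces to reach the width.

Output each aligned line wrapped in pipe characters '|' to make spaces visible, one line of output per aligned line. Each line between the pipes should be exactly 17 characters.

Answer: |are how guitar   |
|hard oats black  |
|early yellow     |
|train old you    |
|from bright      |
|distance car how |
|window           |

Derivation:
Line 1: ['are', 'how', 'guitar'] (min_width=14, slack=3)
Line 2: ['hard', 'oats', 'black'] (min_width=15, slack=2)
Line 3: ['early', 'yellow'] (min_width=12, slack=5)
Line 4: ['train', 'old', 'you'] (min_width=13, slack=4)
Line 5: ['from', 'bright'] (min_width=11, slack=6)
Line 6: ['distance', 'car', 'how'] (min_width=16, slack=1)
Line 7: ['window'] (min_width=6, slack=11)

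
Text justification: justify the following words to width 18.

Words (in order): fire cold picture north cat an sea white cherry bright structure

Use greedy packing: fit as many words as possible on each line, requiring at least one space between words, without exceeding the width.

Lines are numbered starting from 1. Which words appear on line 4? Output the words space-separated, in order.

Answer: bright structure

Derivation:
Line 1: ['fire', 'cold', 'picture'] (min_width=17, slack=1)
Line 2: ['north', 'cat', 'an', 'sea'] (min_width=16, slack=2)
Line 3: ['white', 'cherry'] (min_width=12, slack=6)
Line 4: ['bright', 'structure'] (min_width=16, slack=2)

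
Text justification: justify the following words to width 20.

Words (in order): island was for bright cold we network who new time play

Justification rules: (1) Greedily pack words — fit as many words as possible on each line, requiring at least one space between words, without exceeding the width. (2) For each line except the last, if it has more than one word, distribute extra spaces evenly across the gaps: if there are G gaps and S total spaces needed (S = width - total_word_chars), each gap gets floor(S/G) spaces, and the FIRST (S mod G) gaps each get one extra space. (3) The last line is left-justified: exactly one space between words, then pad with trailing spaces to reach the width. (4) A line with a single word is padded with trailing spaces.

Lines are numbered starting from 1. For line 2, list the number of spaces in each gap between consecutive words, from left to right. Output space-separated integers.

Line 1: ['island', 'was', 'for'] (min_width=14, slack=6)
Line 2: ['bright', 'cold', 'we'] (min_width=14, slack=6)
Line 3: ['network', 'who', 'new', 'time'] (min_width=20, slack=0)
Line 4: ['play'] (min_width=4, slack=16)

Answer: 4 4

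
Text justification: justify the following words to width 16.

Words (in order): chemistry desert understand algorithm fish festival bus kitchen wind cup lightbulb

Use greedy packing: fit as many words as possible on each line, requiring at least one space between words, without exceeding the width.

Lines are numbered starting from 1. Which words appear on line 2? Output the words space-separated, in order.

Line 1: ['chemistry', 'desert'] (min_width=16, slack=0)
Line 2: ['understand'] (min_width=10, slack=6)
Line 3: ['algorithm', 'fish'] (min_width=14, slack=2)
Line 4: ['festival', 'bus'] (min_width=12, slack=4)
Line 5: ['kitchen', 'wind', 'cup'] (min_width=16, slack=0)
Line 6: ['lightbulb'] (min_width=9, slack=7)

Answer: understand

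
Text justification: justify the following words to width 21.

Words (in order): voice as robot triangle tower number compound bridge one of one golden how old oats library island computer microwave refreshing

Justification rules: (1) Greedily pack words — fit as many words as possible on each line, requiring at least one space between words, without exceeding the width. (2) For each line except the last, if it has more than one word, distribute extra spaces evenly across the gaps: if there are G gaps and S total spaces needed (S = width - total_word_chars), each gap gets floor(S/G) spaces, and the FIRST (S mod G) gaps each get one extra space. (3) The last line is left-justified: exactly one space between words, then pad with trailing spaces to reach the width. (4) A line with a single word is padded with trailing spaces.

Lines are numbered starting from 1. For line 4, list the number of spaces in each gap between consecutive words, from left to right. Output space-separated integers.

Answer: 1 1 1 1

Derivation:
Line 1: ['voice', 'as', 'robot'] (min_width=14, slack=7)
Line 2: ['triangle', 'tower', 'number'] (min_width=21, slack=0)
Line 3: ['compound', 'bridge', 'one'] (min_width=19, slack=2)
Line 4: ['of', 'one', 'golden', 'how', 'old'] (min_width=21, slack=0)
Line 5: ['oats', 'library', 'island'] (min_width=19, slack=2)
Line 6: ['computer', 'microwave'] (min_width=18, slack=3)
Line 7: ['refreshing'] (min_width=10, slack=11)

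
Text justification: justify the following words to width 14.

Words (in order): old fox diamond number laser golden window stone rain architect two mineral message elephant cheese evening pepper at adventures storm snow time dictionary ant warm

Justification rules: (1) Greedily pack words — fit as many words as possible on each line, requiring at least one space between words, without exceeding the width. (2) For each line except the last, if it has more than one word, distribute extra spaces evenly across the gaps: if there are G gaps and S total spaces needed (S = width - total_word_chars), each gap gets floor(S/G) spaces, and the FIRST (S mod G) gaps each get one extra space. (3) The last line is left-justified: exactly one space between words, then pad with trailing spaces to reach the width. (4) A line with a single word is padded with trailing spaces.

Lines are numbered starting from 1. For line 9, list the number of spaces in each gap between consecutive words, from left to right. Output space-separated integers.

Line 1: ['old', 'fox'] (min_width=7, slack=7)
Line 2: ['diamond', 'number'] (min_width=14, slack=0)
Line 3: ['laser', 'golden'] (min_width=12, slack=2)
Line 4: ['window', 'stone'] (min_width=12, slack=2)
Line 5: ['rain', 'architect'] (min_width=14, slack=0)
Line 6: ['two', 'mineral'] (min_width=11, slack=3)
Line 7: ['message'] (min_width=7, slack=7)
Line 8: ['elephant'] (min_width=8, slack=6)
Line 9: ['cheese', 'evening'] (min_width=14, slack=0)
Line 10: ['pepper', 'at'] (min_width=9, slack=5)
Line 11: ['adventures'] (min_width=10, slack=4)
Line 12: ['storm', 'snow'] (min_width=10, slack=4)
Line 13: ['time'] (min_width=4, slack=10)
Line 14: ['dictionary', 'ant'] (min_width=14, slack=0)
Line 15: ['warm'] (min_width=4, slack=10)

Answer: 1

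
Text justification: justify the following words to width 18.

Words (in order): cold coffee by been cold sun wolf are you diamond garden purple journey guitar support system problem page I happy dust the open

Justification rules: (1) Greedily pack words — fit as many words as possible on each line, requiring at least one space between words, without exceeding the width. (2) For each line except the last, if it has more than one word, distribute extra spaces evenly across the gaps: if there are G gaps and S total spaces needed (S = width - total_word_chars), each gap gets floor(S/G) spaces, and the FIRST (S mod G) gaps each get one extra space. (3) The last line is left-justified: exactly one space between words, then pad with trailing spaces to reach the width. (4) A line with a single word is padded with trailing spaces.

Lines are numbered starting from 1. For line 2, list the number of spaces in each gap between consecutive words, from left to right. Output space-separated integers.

Answer: 1 1 1

Derivation:
Line 1: ['cold', 'coffee', 'by'] (min_width=14, slack=4)
Line 2: ['been', 'cold', 'sun', 'wolf'] (min_width=18, slack=0)
Line 3: ['are', 'you', 'diamond'] (min_width=15, slack=3)
Line 4: ['garden', 'purple'] (min_width=13, slack=5)
Line 5: ['journey', 'guitar'] (min_width=14, slack=4)
Line 6: ['support', 'system'] (min_width=14, slack=4)
Line 7: ['problem', 'page', 'I'] (min_width=14, slack=4)
Line 8: ['happy', 'dust', 'the'] (min_width=14, slack=4)
Line 9: ['open'] (min_width=4, slack=14)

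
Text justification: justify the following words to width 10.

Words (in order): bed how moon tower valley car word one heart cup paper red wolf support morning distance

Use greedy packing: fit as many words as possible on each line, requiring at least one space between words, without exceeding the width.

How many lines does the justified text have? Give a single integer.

Line 1: ['bed', 'how'] (min_width=7, slack=3)
Line 2: ['moon', 'tower'] (min_width=10, slack=0)
Line 3: ['valley', 'car'] (min_width=10, slack=0)
Line 4: ['word', 'one'] (min_width=8, slack=2)
Line 5: ['heart', 'cup'] (min_width=9, slack=1)
Line 6: ['paper', 'red'] (min_width=9, slack=1)
Line 7: ['wolf'] (min_width=4, slack=6)
Line 8: ['support'] (min_width=7, slack=3)
Line 9: ['morning'] (min_width=7, slack=3)
Line 10: ['distance'] (min_width=8, slack=2)
Total lines: 10

Answer: 10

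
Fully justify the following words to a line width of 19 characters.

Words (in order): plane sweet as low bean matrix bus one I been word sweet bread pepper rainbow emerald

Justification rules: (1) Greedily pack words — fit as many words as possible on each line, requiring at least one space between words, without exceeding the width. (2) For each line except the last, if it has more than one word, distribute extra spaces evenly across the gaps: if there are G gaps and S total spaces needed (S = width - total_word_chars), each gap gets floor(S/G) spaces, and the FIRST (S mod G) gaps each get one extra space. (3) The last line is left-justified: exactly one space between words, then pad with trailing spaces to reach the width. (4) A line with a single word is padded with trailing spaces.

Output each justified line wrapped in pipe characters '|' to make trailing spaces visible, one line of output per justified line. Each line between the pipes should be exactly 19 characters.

Line 1: ['plane', 'sweet', 'as', 'low'] (min_width=18, slack=1)
Line 2: ['bean', 'matrix', 'bus', 'one'] (min_width=19, slack=0)
Line 3: ['I', 'been', 'word', 'sweet'] (min_width=17, slack=2)
Line 4: ['bread', 'pepper'] (min_width=12, slack=7)
Line 5: ['rainbow', 'emerald'] (min_width=15, slack=4)

Answer: |plane  sweet as low|
|bean matrix bus one|
|I  been  word sweet|
|bread        pepper|
|rainbow emerald    |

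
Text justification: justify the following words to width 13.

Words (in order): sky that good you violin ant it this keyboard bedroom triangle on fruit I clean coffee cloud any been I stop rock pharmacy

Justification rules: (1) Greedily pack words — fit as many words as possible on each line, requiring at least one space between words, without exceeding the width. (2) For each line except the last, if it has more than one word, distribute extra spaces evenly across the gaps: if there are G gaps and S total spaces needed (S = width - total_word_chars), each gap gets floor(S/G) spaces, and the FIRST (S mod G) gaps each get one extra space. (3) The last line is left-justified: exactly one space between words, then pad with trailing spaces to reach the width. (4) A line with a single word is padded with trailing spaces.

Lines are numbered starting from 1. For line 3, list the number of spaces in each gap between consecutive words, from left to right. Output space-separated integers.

Line 1: ['sky', 'that', 'good'] (min_width=13, slack=0)
Line 2: ['you', 'violin'] (min_width=10, slack=3)
Line 3: ['ant', 'it', 'this'] (min_width=11, slack=2)
Line 4: ['keyboard'] (min_width=8, slack=5)
Line 5: ['bedroom'] (min_width=7, slack=6)
Line 6: ['triangle', 'on'] (min_width=11, slack=2)
Line 7: ['fruit', 'I', 'clean'] (min_width=13, slack=0)
Line 8: ['coffee', 'cloud'] (min_width=12, slack=1)
Line 9: ['any', 'been', 'I'] (min_width=10, slack=3)
Line 10: ['stop', 'rock'] (min_width=9, slack=4)
Line 11: ['pharmacy'] (min_width=8, slack=5)

Answer: 2 2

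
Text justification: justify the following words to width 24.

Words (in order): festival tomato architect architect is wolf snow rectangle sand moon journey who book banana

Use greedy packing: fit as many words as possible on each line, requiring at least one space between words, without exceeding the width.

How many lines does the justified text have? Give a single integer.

Line 1: ['festival', 'tomato'] (min_width=15, slack=9)
Line 2: ['architect', 'architect', 'is'] (min_width=22, slack=2)
Line 3: ['wolf', 'snow', 'rectangle', 'sand'] (min_width=24, slack=0)
Line 4: ['moon', 'journey', 'who', 'book'] (min_width=21, slack=3)
Line 5: ['banana'] (min_width=6, slack=18)
Total lines: 5

Answer: 5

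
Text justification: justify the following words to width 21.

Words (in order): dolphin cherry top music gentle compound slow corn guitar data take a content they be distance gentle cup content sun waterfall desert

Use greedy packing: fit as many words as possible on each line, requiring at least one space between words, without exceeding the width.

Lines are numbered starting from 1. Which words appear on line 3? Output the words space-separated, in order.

Answer: slow corn guitar data

Derivation:
Line 1: ['dolphin', 'cherry', 'top'] (min_width=18, slack=3)
Line 2: ['music', 'gentle', 'compound'] (min_width=21, slack=0)
Line 3: ['slow', 'corn', 'guitar', 'data'] (min_width=21, slack=0)
Line 4: ['take', 'a', 'content', 'they'] (min_width=19, slack=2)
Line 5: ['be', 'distance', 'gentle'] (min_width=18, slack=3)
Line 6: ['cup', 'content', 'sun'] (min_width=15, slack=6)
Line 7: ['waterfall', 'desert'] (min_width=16, slack=5)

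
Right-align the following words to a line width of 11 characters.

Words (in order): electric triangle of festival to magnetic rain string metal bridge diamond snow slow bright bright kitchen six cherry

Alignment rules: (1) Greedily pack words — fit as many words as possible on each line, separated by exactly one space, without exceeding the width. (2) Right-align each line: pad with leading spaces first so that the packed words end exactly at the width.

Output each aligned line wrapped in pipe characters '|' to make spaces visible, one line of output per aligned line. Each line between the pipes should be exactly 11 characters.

Answer: |   electric|
|triangle of|
|festival to|
|   magnetic|
|rain string|
|      metal|
|     bridge|
|    diamond|
|  snow slow|
|     bright|
|     bright|
|kitchen six|
|     cherry|

Derivation:
Line 1: ['electric'] (min_width=8, slack=3)
Line 2: ['triangle', 'of'] (min_width=11, slack=0)
Line 3: ['festival', 'to'] (min_width=11, slack=0)
Line 4: ['magnetic'] (min_width=8, slack=3)
Line 5: ['rain', 'string'] (min_width=11, slack=0)
Line 6: ['metal'] (min_width=5, slack=6)
Line 7: ['bridge'] (min_width=6, slack=5)
Line 8: ['diamond'] (min_width=7, slack=4)
Line 9: ['snow', 'slow'] (min_width=9, slack=2)
Line 10: ['bright'] (min_width=6, slack=5)
Line 11: ['bright'] (min_width=6, slack=5)
Line 12: ['kitchen', 'six'] (min_width=11, slack=0)
Line 13: ['cherry'] (min_width=6, slack=5)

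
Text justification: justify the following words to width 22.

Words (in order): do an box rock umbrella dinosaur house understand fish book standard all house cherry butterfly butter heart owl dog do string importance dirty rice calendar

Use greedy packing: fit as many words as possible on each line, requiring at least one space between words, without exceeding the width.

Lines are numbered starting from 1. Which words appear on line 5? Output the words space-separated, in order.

Line 1: ['do', 'an', 'box', 'rock'] (min_width=14, slack=8)
Line 2: ['umbrella', 'dinosaur'] (min_width=17, slack=5)
Line 3: ['house', 'understand', 'fish'] (min_width=21, slack=1)
Line 4: ['book', 'standard', 'all'] (min_width=17, slack=5)
Line 5: ['house', 'cherry', 'butterfly'] (min_width=22, slack=0)
Line 6: ['butter', 'heart', 'owl', 'dog'] (min_width=20, slack=2)
Line 7: ['do', 'string', 'importance'] (min_width=20, slack=2)
Line 8: ['dirty', 'rice', 'calendar'] (min_width=19, slack=3)

Answer: house cherry butterfly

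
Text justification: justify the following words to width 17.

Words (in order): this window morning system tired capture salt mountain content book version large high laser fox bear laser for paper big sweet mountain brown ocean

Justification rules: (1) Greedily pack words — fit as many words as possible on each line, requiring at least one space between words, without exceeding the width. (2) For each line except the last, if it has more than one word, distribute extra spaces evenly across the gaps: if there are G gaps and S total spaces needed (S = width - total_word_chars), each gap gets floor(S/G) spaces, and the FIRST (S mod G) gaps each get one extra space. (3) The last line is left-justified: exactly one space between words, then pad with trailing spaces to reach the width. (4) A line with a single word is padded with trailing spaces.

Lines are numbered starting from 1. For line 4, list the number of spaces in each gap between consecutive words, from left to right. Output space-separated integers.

Answer: 5

Derivation:
Line 1: ['this', 'window'] (min_width=11, slack=6)
Line 2: ['morning', 'system'] (min_width=14, slack=3)
Line 3: ['tired', 'capture'] (min_width=13, slack=4)
Line 4: ['salt', 'mountain'] (min_width=13, slack=4)
Line 5: ['content', 'book'] (min_width=12, slack=5)
Line 6: ['version', 'large'] (min_width=13, slack=4)
Line 7: ['high', 'laser', 'fox'] (min_width=14, slack=3)
Line 8: ['bear', 'laser', 'for'] (min_width=14, slack=3)
Line 9: ['paper', 'big', 'sweet'] (min_width=15, slack=2)
Line 10: ['mountain', 'brown'] (min_width=14, slack=3)
Line 11: ['ocean'] (min_width=5, slack=12)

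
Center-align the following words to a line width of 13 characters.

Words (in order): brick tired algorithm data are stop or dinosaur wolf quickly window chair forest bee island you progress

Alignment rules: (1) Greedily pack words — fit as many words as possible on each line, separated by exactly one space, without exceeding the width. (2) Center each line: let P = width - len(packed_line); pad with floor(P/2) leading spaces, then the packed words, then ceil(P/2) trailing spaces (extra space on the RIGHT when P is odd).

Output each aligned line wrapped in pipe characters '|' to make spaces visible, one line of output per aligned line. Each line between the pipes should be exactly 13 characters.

Line 1: ['brick', 'tired'] (min_width=11, slack=2)
Line 2: ['algorithm'] (min_width=9, slack=4)
Line 3: ['data', 'are', 'stop'] (min_width=13, slack=0)
Line 4: ['or', 'dinosaur'] (min_width=11, slack=2)
Line 5: ['wolf', 'quickly'] (min_width=12, slack=1)
Line 6: ['window', 'chair'] (min_width=12, slack=1)
Line 7: ['forest', 'bee'] (min_width=10, slack=3)
Line 8: ['island', 'you'] (min_width=10, slack=3)
Line 9: ['progress'] (min_width=8, slack=5)

Answer: | brick tired |
|  algorithm  |
|data are stop|
| or dinosaur |
|wolf quickly |
|window chair |
| forest bee  |
| island you  |
|  progress   |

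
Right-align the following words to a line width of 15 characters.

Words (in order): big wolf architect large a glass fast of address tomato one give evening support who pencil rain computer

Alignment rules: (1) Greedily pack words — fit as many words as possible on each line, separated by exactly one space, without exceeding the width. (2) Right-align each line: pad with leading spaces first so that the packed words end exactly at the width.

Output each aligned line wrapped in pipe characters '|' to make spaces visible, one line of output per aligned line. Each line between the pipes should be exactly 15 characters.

Answer: |       big wolf|
|architect large|
|a glass fast of|
| address tomato|
|       one give|
|evening support|
|who pencil rain|
|       computer|

Derivation:
Line 1: ['big', 'wolf'] (min_width=8, slack=7)
Line 2: ['architect', 'large'] (min_width=15, slack=0)
Line 3: ['a', 'glass', 'fast', 'of'] (min_width=15, slack=0)
Line 4: ['address', 'tomato'] (min_width=14, slack=1)
Line 5: ['one', 'give'] (min_width=8, slack=7)
Line 6: ['evening', 'support'] (min_width=15, slack=0)
Line 7: ['who', 'pencil', 'rain'] (min_width=15, slack=0)
Line 8: ['computer'] (min_width=8, slack=7)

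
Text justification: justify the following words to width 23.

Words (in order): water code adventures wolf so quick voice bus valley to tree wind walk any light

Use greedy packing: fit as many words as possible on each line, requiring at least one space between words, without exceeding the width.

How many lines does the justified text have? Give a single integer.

Line 1: ['water', 'code', 'adventures'] (min_width=21, slack=2)
Line 2: ['wolf', 'so', 'quick', 'voice', 'bus'] (min_width=23, slack=0)
Line 3: ['valley', 'to', 'tree', 'wind'] (min_width=19, slack=4)
Line 4: ['walk', 'any', 'light'] (min_width=14, slack=9)
Total lines: 4

Answer: 4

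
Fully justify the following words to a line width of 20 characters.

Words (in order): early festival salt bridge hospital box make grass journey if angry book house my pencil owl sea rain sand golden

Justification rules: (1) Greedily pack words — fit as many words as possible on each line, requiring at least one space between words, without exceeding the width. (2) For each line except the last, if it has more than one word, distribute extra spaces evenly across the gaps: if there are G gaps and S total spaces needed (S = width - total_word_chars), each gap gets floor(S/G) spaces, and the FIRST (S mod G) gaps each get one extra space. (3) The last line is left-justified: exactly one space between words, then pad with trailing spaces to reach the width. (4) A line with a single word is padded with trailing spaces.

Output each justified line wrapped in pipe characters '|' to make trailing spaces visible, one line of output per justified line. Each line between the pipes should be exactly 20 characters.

Line 1: ['early', 'festival', 'salt'] (min_width=19, slack=1)
Line 2: ['bridge', 'hospital', 'box'] (min_width=19, slack=1)
Line 3: ['make', 'grass', 'journey'] (min_width=18, slack=2)
Line 4: ['if', 'angry', 'book', 'house'] (min_width=19, slack=1)
Line 5: ['my', 'pencil', 'owl', 'sea'] (min_width=17, slack=3)
Line 6: ['rain', 'sand', 'golden'] (min_width=16, slack=4)

Answer: |early  festival salt|
|bridge  hospital box|
|make  grass  journey|
|if  angry book house|
|my  pencil  owl  sea|
|rain sand golden    |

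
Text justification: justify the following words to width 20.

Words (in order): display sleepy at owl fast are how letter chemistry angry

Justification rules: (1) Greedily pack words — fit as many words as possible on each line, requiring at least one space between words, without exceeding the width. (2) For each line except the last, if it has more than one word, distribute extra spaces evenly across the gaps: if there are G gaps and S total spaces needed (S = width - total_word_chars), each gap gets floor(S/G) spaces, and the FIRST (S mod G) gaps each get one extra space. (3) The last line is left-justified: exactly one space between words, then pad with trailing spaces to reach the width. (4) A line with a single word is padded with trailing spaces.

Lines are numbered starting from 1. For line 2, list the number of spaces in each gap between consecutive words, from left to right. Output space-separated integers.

Answer: 3 2 2

Derivation:
Line 1: ['display', 'sleepy', 'at'] (min_width=17, slack=3)
Line 2: ['owl', 'fast', 'are', 'how'] (min_width=16, slack=4)
Line 3: ['letter', 'chemistry'] (min_width=16, slack=4)
Line 4: ['angry'] (min_width=5, slack=15)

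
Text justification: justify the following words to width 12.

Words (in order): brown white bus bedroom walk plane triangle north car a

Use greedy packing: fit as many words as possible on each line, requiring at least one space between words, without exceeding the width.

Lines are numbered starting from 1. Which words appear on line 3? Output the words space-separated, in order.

Answer: walk plane

Derivation:
Line 1: ['brown', 'white'] (min_width=11, slack=1)
Line 2: ['bus', 'bedroom'] (min_width=11, slack=1)
Line 3: ['walk', 'plane'] (min_width=10, slack=2)
Line 4: ['triangle'] (min_width=8, slack=4)
Line 5: ['north', 'car', 'a'] (min_width=11, slack=1)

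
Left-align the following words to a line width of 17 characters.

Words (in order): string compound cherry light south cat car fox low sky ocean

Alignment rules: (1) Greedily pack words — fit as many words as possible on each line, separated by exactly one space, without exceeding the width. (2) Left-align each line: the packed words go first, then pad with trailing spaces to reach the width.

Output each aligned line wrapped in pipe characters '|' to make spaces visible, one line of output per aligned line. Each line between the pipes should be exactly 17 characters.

Line 1: ['string', 'compound'] (min_width=15, slack=2)
Line 2: ['cherry', 'light'] (min_width=12, slack=5)
Line 3: ['south', 'cat', 'car', 'fox'] (min_width=17, slack=0)
Line 4: ['low', 'sky', 'ocean'] (min_width=13, slack=4)

Answer: |string compound  |
|cherry light     |
|south cat car fox|
|low sky ocean    |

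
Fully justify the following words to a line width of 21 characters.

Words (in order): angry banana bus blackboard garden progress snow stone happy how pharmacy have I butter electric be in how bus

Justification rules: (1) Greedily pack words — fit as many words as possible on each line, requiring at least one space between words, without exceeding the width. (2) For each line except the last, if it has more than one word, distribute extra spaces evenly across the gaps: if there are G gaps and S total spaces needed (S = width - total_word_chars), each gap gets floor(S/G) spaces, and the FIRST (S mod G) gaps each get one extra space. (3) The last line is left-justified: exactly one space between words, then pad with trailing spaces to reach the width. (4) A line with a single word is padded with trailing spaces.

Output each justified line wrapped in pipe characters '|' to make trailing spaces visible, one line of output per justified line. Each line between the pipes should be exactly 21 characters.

Line 1: ['angry', 'banana', 'bus'] (min_width=16, slack=5)
Line 2: ['blackboard', 'garden'] (min_width=17, slack=4)
Line 3: ['progress', 'snow', 'stone'] (min_width=19, slack=2)
Line 4: ['happy', 'how', 'pharmacy'] (min_width=18, slack=3)
Line 5: ['have', 'I', 'butter'] (min_width=13, slack=8)
Line 6: ['electric', 'be', 'in', 'how'] (min_width=18, slack=3)
Line 7: ['bus'] (min_width=3, slack=18)

Answer: |angry    banana   bus|
|blackboard     garden|
|progress  snow  stone|
|happy   how  pharmacy|
|have     I     butter|
|electric  be  in  how|
|bus                  |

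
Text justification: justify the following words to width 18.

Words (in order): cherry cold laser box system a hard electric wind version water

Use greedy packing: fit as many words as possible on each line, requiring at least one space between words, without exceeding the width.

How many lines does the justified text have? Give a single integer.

Line 1: ['cherry', 'cold', 'laser'] (min_width=17, slack=1)
Line 2: ['box', 'system', 'a', 'hard'] (min_width=17, slack=1)
Line 3: ['electric', 'wind'] (min_width=13, slack=5)
Line 4: ['version', 'water'] (min_width=13, slack=5)
Total lines: 4

Answer: 4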